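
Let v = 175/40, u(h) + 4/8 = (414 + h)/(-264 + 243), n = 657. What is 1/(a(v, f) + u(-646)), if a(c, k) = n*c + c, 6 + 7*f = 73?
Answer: 84/242701 ≈ 0.00034611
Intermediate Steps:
f = 67/7 (f = -6/7 + (⅐)*73 = -6/7 + 73/7 = 67/7 ≈ 9.5714)
u(h) = -283/14 - h/21 (u(h) = -½ + (414 + h)/(-264 + 243) = -½ + (414 + h)/(-21) = -½ + (414 + h)*(-1/21) = -½ + (-138/7 - h/21) = -283/14 - h/21)
v = 35/8 (v = 175*(1/40) = 35/8 ≈ 4.3750)
a(c, k) = 658*c (a(c, k) = 657*c + c = 658*c)
1/(a(v, f) + u(-646)) = 1/(658*(35/8) + (-283/14 - 1/21*(-646))) = 1/(11515/4 + (-283/14 + 646/21)) = 1/(11515/4 + 443/42) = 1/(242701/84) = 84/242701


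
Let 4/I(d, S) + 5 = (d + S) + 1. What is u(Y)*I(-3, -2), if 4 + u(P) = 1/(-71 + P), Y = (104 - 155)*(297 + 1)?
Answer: 81436/45807 ≈ 1.7778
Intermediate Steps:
I(d, S) = 4/(-4 + S + d) (I(d, S) = 4/(-5 + ((d + S) + 1)) = 4/(-5 + ((S + d) + 1)) = 4/(-5 + (1 + S + d)) = 4/(-4 + S + d))
Y = -15198 (Y = -51*298 = -15198)
u(P) = -4 + 1/(-71 + P)
u(Y)*I(-3, -2) = ((285 - 4*(-15198))/(-71 - 15198))*(4/(-4 - 2 - 3)) = ((285 + 60792)/(-15269))*(4/(-9)) = (-1/15269*61077)*(4*(-⅑)) = -61077/15269*(-4/9) = 81436/45807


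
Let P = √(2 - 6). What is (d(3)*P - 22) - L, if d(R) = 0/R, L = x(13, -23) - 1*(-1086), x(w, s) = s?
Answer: -1085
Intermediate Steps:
P = 2*I (P = √(-4) = 2*I ≈ 2.0*I)
L = 1063 (L = -23 - 1*(-1086) = -23 + 1086 = 1063)
d(R) = 0
(d(3)*P - 22) - L = (0*(2*I) - 22) - 1*1063 = (0 - 22) - 1063 = -22 - 1063 = -1085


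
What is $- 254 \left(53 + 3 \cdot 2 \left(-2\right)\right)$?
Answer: $-10414$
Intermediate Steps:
$- 254 \left(53 + 3 \cdot 2 \left(-2\right)\right) = - 254 \left(53 + 6 \left(-2\right)\right) = - 254 \left(53 - 12\right) = \left(-254\right) 41 = -10414$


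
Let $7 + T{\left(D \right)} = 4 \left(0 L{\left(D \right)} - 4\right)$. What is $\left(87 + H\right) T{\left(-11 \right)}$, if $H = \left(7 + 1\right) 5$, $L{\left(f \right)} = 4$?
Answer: $-2921$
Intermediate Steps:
$H = 40$ ($H = 8 \cdot 5 = 40$)
$T{\left(D \right)} = -23$ ($T{\left(D \right)} = -7 + 4 \left(0 \cdot 4 - 4\right) = -7 + 4 \left(0 - 4\right) = -7 + 4 \left(-4\right) = -7 - 16 = -23$)
$\left(87 + H\right) T{\left(-11 \right)} = \left(87 + 40\right) \left(-23\right) = 127 \left(-23\right) = -2921$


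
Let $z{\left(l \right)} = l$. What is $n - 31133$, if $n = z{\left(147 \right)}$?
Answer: $-30986$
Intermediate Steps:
$n = 147$
$n - 31133 = 147 - 31133 = -30986$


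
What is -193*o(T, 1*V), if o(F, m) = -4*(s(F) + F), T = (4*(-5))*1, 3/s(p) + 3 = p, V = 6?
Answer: -357436/23 ≈ -15541.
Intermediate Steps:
s(p) = 3/(-3 + p)
T = -20 (T = -20*1 = -20)
o(F, m) = -12/(-3 + F) - 4*F (o(F, m) = -4*(3/(-3 + F) + F) = -4*(F + 3/(-3 + F)) = -12/(-3 + F) - 4*F)
-193*o(T, 1*V) = -772*(-3 - 1*(-20)*(-3 - 20))/(-3 - 20) = -772*(-3 - 1*(-20)*(-23))/(-23) = -772*(-1)*(-3 - 460)/23 = -772*(-1)*(-463)/23 = -193*1852/23 = -357436/23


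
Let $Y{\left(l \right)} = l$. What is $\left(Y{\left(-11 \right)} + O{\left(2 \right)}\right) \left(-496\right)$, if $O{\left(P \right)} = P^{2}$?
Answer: $3472$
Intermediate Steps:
$\left(Y{\left(-11 \right)} + O{\left(2 \right)}\right) \left(-496\right) = \left(-11 + 2^{2}\right) \left(-496\right) = \left(-11 + 4\right) \left(-496\right) = \left(-7\right) \left(-496\right) = 3472$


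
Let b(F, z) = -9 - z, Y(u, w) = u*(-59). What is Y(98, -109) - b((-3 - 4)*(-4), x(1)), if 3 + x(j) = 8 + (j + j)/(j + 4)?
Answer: -28838/5 ≈ -5767.6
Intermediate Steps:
Y(u, w) = -59*u
x(j) = 5 + 2*j/(4 + j) (x(j) = -3 + (8 + (j + j)/(j + 4)) = -3 + (8 + (2*j)/(4 + j)) = -3 + (8 + 2*j/(4 + j)) = 5 + 2*j/(4 + j))
Y(98, -109) - b((-3 - 4)*(-4), x(1)) = -59*98 - (-9 - (20 + 7*1)/(4 + 1)) = -5782 - (-9 - (20 + 7)/5) = -5782 - (-9 - 27/5) = -5782 - 1*(-72/5) = -5782 + 72/5 = -28838/5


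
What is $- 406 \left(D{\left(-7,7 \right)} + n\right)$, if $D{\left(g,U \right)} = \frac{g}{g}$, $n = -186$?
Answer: $75110$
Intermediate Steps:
$D{\left(g,U \right)} = 1$
$- 406 \left(D{\left(-7,7 \right)} + n\right) = - 406 \left(1 - 186\right) = \left(-406\right) \left(-185\right) = 75110$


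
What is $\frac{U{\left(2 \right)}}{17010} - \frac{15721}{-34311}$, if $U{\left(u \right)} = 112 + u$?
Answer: $\frac{15073648}{32423895} \approx 0.46489$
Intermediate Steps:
$\frac{U{\left(2 \right)}}{17010} - \frac{15721}{-34311} = \frac{112 + 2}{17010} - \frac{15721}{-34311} = 114 \cdot \frac{1}{17010} - - \frac{15721}{34311} = \frac{19}{2835} + \frac{15721}{34311} = \frac{15073648}{32423895}$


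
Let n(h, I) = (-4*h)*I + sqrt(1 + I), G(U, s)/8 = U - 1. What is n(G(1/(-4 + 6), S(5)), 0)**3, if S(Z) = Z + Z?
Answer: 1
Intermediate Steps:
S(Z) = 2*Z
G(U, s) = -8 + 8*U (G(U, s) = 8*(U - 1) = 8*(-1 + U) = -8 + 8*U)
n(h, I) = sqrt(1 + I) - 4*I*h (n(h, I) = -4*I*h + sqrt(1 + I) = sqrt(1 + I) - 4*I*h)
n(G(1/(-4 + 6), S(5)), 0)**3 = (sqrt(1 + 0) - 4*0*(-8 + 8/(-4 + 6)))**3 = (sqrt(1) - 4*0*(-8 + 8/2))**3 = (1 - 4*0*(-8 + 8*(1/2)))**3 = (1 - 4*0*(-8 + 4))**3 = (1 - 4*0*(-4))**3 = (1 + 0)**3 = 1**3 = 1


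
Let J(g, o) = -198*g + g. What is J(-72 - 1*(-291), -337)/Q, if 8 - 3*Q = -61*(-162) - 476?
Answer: 129429/9398 ≈ 13.772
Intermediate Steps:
Q = -9398/3 (Q = 8/3 - (-61*(-162) - 476)/3 = 8/3 - (9882 - 476)/3 = 8/3 - 1/3*9406 = 8/3 - 9406/3 = -9398/3 ≈ -3132.7)
J(g, o) = -197*g
J(-72 - 1*(-291), -337)/Q = (-197*(-72 - 1*(-291)))/(-9398/3) = -197*(-72 + 291)*(-3/9398) = -197*219*(-3/9398) = -43143*(-3/9398) = 129429/9398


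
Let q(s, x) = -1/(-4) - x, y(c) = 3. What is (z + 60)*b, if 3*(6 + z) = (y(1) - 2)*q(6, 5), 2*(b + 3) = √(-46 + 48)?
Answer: -629/4 + 629*√2/24 ≈ -120.19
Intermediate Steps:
b = -3 + √2/2 (b = -3 + √(-46 + 48)/2 = -3 + √2/2 ≈ -2.2929)
q(s, x) = ¼ - x (q(s, x) = -1*(-¼) - x = ¼ - x)
z = -91/12 (z = -6 + ((3 - 2)*(¼ - 1*5))/3 = -6 + (1*(¼ - 5))/3 = -6 + (1*(-19/4))/3 = -6 + (⅓)*(-19/4) = -6 - 19/12 = -91/12 ≈ -7.5833)
(z + 60)*b = (-91/12 + 60)*(-3 + √2/2) = 629*(-3 + √2/2)/12 = -629/4 + 629*√2/24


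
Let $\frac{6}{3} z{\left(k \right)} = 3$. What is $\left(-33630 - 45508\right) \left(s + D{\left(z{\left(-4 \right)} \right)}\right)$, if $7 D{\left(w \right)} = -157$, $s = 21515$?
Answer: $- \frac{11906153824}{7} \approx -1.7009 \cdot 10^{9}$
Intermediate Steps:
$z{\left(k \right)} = \frac{3}{2}$ ($z{\left(k \right)} = \frac{1}{2} \cdot 3 = \frac{3}{2}$)
$D{\left(w \right)} = - \frac{157}{7}$ ($D{\left(w \right)} = \frac{1}{7} \left(-157\right) = - \frac{157}{7}$)
$\left(-33630 - 45508\right) \left(s + D{\left(z{\left(-4 \right)} \right)}\right) = \left(-33630 - 45508\right) \left(21515 - \frac{157}{7}\right) = \left(-79138\right) \frac{150448}{7} = - \frac{11906153824}{7}$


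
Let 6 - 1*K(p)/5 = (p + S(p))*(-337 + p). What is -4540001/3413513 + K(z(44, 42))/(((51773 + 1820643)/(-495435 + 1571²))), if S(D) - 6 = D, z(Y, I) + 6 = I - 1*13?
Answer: 137479442328818461/1597879089352 ≈ 86039.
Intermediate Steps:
z(Y, I) = -19 + I (z(Y, I) = -6 + (I - 1*13) = -6 + (I - 13) = -6 + (-13 + I) = -19 + I)
S(D) = 6 + D
K(p) = 30 - 5*(-337 + p)*(6 + 2*p) (K(p) = 30 - 5*(p + (6 + p))*(-337 + p) = 30 - 5*(6 + 2*p)*(-337 + p) = 30 - 5*(-337 + p)*(6 + 2*p))
-4540001/3413513 + K(z(44, 42))/(((51773 + 1820643)/(-495435 + 1571²))) = -4540001/3413513 + (10140 - 10*(-19 + 42)² + 3340*(-19 + 42))/(((51773 + 1820643)/(-495435 + 1571²))) = -4540001*1/3413513 + (10140 - 10*23² + 3340*23)/((1872416/(-495435 + 2468041))) = -4540001/3413513 + (10140 - 10*529 + 76820)/((1872416/1972606)) = -4540001/3413513 + (10140 - 5290 + 76820)/((1872416*(1/1972606))) = -4540001/3413513 + 81670/(936208/986303) = -4540001/3413513 + 81670*(986303/936208) = -4540001/3413513 + 40275683005/468104 = 137479442328818461/1597879089352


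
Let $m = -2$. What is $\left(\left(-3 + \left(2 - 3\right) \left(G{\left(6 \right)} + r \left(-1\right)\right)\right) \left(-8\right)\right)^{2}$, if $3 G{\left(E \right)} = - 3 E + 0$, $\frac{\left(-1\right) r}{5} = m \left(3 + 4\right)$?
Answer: $341056$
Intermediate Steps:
$r = 70$ ($r = - 5 \left(- 2 \left(3 + 4\right)\right) = - 5 \left(\left(-2\right) 7\right) = \left(-5\right) \left(-14\right) = 70$)
$G{\left(E \right)} = - E$ ($G{\left(E \right)} = \frac{- 3 E + 0}{3} = \frac{\left(-3\right) E}{3} = - E$)
$\left(\left(-3 + \left(2 - 3\right) \left(G{\left(6 \right)} + r \left(-1\right)\right)\right) \left(-8\right)\right)^{2} = \left(\left(-3 + \left(2 - 3\right) \left(\left(-1\right) 6 + 70 \left(-1\right)\right)\right) \left(-8\right)\right)^{2} = \left(\left(-3 - \left(-6 - 70\right)\right) \left(-8\right)\right)^{2} = \left(\left(-3 - -76\right) \left(-8\right)\right)^{2} = \left(\left(-3 + 76\right) \left(-8\right)\right)^{2} = \left(73 \left(-8\right)\right)^{2} = \left(-584\right)^{2} = 341056$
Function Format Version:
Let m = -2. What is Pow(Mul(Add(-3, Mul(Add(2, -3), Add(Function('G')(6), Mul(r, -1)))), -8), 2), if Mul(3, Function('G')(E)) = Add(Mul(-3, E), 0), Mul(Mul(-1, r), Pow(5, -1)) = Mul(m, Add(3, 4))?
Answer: 341056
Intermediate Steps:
r = 70 (r = Mul(-5, Mul(-2, Add(3, 4))) = Mul(-5, Mul(-2, 7)) = Mul(-5, -14) = 70)
Function('G')(E) = Mul(-1, E) (Function('G')(E) = Mul(Rational(1, 3), Add(Mul(-3, E), 0)) = Mul(Rational(1, 3), Mul(-3, E)) = Mul(-1, E))
Pow(Mul(Add(-3, Mul(Add(2, -3), Add(Function('G')(6), Mul(r, -1)))), -8), 2) = Pow(Mul(Add(-3, Mul(Add(2, -3), Add(Mul(-1, 6), Mul(70, -1)))), -8), 2) = Pow(Mul(Add(-3, Mul(-1, Add(-6, -70))), -8), 2) = Pow(Mul(Add(-3, Mul(-1, -76)), -8), 2) = Pow(Mul(Add(-3, 76), -8), 2) = Pow(Mul(73, -8), 2) = Pow(-584, 2) = 341056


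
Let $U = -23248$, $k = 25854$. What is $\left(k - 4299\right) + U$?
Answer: $-1693$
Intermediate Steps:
$\left(k - 4299\right) + U = \left(25854 - 4299\right) - 23248 = 21555 - 23248 = -1693$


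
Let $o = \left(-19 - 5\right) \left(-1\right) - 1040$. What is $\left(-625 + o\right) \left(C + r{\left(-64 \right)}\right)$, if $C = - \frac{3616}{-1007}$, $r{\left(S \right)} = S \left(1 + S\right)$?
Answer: $- \frac{6668761440}{1007} \approx -6.6224 \cdot 10^{6}$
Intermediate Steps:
$C = \frac{3616}{1007}$ ($C = \left(-3616\right) \left(- \frac{1}{1007}\right) = \frac{3616}{1007} \approx 3.5909$)
$o = -1016$ ($o = \left(-24\right) \left(-1\right) - 1040 = 24 - 1040 = -1016$)
$\left(-625 + o\right) \left(C + r{\left(-64 \right)}\right) = \left(-625 - 1016\right) \left(\frac{3616}{1007} - 64 \left(1 - 64\right)\right) = - 1641 \left(\frac{3616}{1007} - -4032\right) = - 1641 \left(\frac{3616}{1007} + 4032\right) = \left(-1641\right) \frac{4063840}{1007} = - \frac{6668761440}{1007}$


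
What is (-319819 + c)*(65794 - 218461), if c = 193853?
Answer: 19230851322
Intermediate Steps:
(-319819 + c)*(65794 - 218461) = (-319819 + 193853)*(65794 - 218461) = -125966*(-152667) = 19230851322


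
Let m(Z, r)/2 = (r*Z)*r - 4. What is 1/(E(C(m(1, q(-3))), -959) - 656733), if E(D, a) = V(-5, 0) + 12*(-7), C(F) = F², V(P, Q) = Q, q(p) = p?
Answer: -1/656817 ≈ -1.5225e-6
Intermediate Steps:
m(Z, r) = -8 + 2*Z*r² (m(Z, r) = 2*((r*Z)*r - 4) = 2*((Z*r)*r - 4) = 2*(Z*r² - 4) = 2*(-4 + Z*r²) = -8 + 2*Z*r²)
E(D, a) = -84 (E(D, a) = 0 + 12*(-7) = 0 - 84 = -84)
1/(E(C(m(1, q(-3))), -959) - 656733) = 1/(-84 - 656733) = 1/(-656817) = -1/656817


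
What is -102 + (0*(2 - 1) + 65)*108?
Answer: 6918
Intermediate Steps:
-102 + (0*(2 - 1) + 65)*108 = -102 + (0*1 + 65)*108 = -102 + (0 + 65)*108 = -102 + 65*108 = -102 + 7020 = 6918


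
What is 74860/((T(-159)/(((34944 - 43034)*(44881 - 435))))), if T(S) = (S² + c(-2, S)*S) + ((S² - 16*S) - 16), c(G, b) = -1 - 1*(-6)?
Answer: -5383454192080/10459 ≈ -5.1472e+8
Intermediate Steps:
c(G, b) = 5 (c(G, b) = -1 + 6 = 5)
T(S) = -16 - 11*S + 2*S² (T(S) = (S² + 5*S) + ((S² - 16*S) - 16) = (S² + 5*S) + (-16 + S² - 16*S) = -16 - 11*S + 2*S²)
74860/((T(-159)/(((34944 - 43034)*(44881 - 435))))) = 74860/(((-16 - 11*(-159) + 2*(-159)²)/(((34944 - 43034)*(44881 - 435))))) = 74860/(((-16 + 1749 + 2*25281)/((-8090*44446)))) = 74860/(((-16 + 1749 + 50562)/(-359568140))) = 74860/((52295*(-1/359568140))) = 74860/(-10459/71913628) = 74860*(-71913628/10459) = -5383454192080/10459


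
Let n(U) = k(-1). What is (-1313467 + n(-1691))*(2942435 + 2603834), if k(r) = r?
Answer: -7284846850892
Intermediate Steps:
n(U) = -1
(-1313467 + n(-1691))*(2942435 + 2603834) = (-1313467 - 1)*(2942435 + 2603834) = -1313468*5546269 = -7284846850892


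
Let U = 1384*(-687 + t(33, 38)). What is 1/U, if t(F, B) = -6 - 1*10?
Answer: -1/972952 ≈ -1.0278e-6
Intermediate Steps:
t(F, B) = -16 (t(F, B) = -6 - 10 = -16)
U = -972952 (U = 1384*(-687 - 16) = 1384*(-703) = -972952)
1/U = 1/(-972952) = -1/972952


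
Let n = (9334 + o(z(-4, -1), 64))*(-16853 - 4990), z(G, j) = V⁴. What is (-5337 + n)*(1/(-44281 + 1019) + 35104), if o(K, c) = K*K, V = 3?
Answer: -263640846117637017/21631 ≈ -1.2188e+13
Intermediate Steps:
z(G, j) = 81 (z(G, j) = 3⁴ = 81)
o(K, c) = K²
n = -347194485 (n = (9334 + 81²)*(-16853 - 4990) = (9334 + 6561)*(-21843) = 15895*(-21843) = -347194485)
(-5337 + n)*(1/(-44281 + 1019) + 35104) = (-5337 - 347194485)*(1/(-44281 + 1019) + 35104) = -347199822*(1/(-43262) + 35104) = -347199822*(-1/43262 + 35104) = -347199822*1518669247/43262 = -263640846117637017/21631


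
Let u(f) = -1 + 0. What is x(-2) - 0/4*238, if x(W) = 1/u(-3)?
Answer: -1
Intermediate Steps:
u(f) = -1
x(W) = -1 (x(W) = 1/(-1) = -1)
x(-2) - 0/4*238 = -1 - 0/4*238 = -1 - 47*0*238 = -1 + 0*238 = -1 + 0 = -1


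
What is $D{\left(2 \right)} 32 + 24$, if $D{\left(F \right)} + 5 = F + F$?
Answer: $-8$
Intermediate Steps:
$D{\left(F \right)} = -5 + 2 F$ ($D{\left(F \right)} = -5 + \left(F + F\right) = -5 + 2 F$)
$D{\left(2 \right)} 32 + 24 = \left(-5 + 2 \cdot 2\right) 32 + 24 = \left(-5 + 4\right) 32 + 24 = \left(-1\right) 32 + 24 = -32 + 24 = -8$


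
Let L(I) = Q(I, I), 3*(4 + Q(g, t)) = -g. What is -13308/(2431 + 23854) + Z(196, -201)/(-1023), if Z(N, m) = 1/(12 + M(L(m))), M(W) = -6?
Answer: -81710789/161337330 ≈ -0.50646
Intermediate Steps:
Q(g, t) = -4 - g/3 (Q(g, t) = -4 + (-g)/3 = -4 - g/3)
L(I) = -4 - I/3
Z(N, m) = ⅙ (Z(N, m) = 1/(12 - 6) = 1/6 = ⅙)
-13308/(2431 + 23854) + Z(196, -201)/(-1023) = -13308/(2431 + 23854) + (⅙)/(-1023) = -13308/26285 + (⅙)*(-1/1023) = -13308*1/26285 - 1/6138 = -13308/26285 - 1/6138 = -81710789/161337330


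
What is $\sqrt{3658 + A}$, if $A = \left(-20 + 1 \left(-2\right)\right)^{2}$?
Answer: $\sqrt{4142} \approx 64.358$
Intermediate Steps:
$A = 484$ ($A = \left(-20 - 2\right)^{2} = \left(-22\right)^{2} = 484$)
$\sqrt{3658 + A} = \sqrt{3658 + 484} = \sqrt{4142}$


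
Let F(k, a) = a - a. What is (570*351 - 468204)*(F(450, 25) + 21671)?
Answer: -5810731914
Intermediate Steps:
F(k, a) = 0
(570*351 - 468204)*(F(450, 25) + 21671) = (570*351 - 468204)*(0 + 21671) = (200070 - 468204)*21671 = -268134*21671 = -5810731914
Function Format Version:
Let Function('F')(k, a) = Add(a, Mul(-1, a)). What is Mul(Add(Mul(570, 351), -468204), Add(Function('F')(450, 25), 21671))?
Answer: -5810731914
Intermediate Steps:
Function('F')(k, a) = 0
Mul(Add(Mul(570, 351), -468204), Add(Function('F')(450, 25), 21671)) = Mul(Add(Mul(570, 351), -468204), Add(0, 21671)) = Mul(Add(200070, -468204), 21671) = Mul(-268134, 21671) = -5810731914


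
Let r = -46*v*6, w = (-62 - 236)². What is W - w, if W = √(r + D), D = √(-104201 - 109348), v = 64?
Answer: -88804 + √(-17664 + I*√213549) ≈ -88802.0 + 132.92*I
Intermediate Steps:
w = 88804 (w = (-298)² = 88804)
D = I*√213549 (D = √(-213549) = I*√213549 ≈ 462.11*I)
r = -17664 (r = -46*64*6 = -2944*6 = -17664)
W = √(-17664 + I*√213549) ≈ 1.738 + 132.92*I
W - w = √(-17664 + I*√213549) - 1*88804 = √(-17664 + I*√213549) - 88804 = -88804 + √(-17664 + I*√213549)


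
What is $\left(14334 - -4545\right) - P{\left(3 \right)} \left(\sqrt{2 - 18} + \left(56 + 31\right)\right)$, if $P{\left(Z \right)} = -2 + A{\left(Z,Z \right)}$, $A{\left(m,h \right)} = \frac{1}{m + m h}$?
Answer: $\frac{76183}{4} + \frac{23 i}{3} \approx 19046.0 + 7.6667 i$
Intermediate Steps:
$A{\left(m,h \right)} = \frac{1}{m + h m}$
$P{\left(Z \right)} = -2 + \frac{1}{Z \left(1 + Z\right)}$
$\left(14334 - -4545\right) - P{\left(3 \right)} \left(\sqrt{2 - 18} + \left(56 + 31\right)\right) = \left(14334 - -4545\right) - \left(-2 + \frac{1}{3 \left(1 + 3\right)}\right) \left(\sqrt{2 - 18} + \left(56 + 31\right)\right) = \left(14334 + 4545\right) - \left(-2 + \frac{1}{3 \cdot 4}\right) \left(\sqrt{-16} + 87\right) = 18879 - \left(-2 + \frac{1}{3} \cdot \frac{1}{4}\right) \left(4 i + 87\right) = 18879 - \left(-2 + \frac{1}{12}\right) \left(87 + 4 i\right) = 18879 - - \frac{23 \left(87 + 4 i\right)}{12} = 18879 - \left(- \frac{667}{4} - \frac{23 i}{3}\right) = 18879 + \left(\frac{667}{4} + \frac{23 i}{3}\right) = \frac{76183}{4} + \frac{23 i}{3}$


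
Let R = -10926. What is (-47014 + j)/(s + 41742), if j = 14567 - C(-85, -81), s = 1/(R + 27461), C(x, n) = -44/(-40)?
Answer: -1073058667/1380407942 ≈ -0.77735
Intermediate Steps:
C(x, n) = 11/10 (C(x, n) = -44*(-1/40) = 11/10)
s = 1/16535 (s = 1/(-10926 + 27461) = 1/16535 ≈ 6.0478e-5)
j = 145659/10 (j = 14567 - 1*11/10 = 14567 - 11/10 = 145659/10 ≈ 14566.)
(-47014 + j)/(s + 41742) = (-47014 + 145659/10)/(1/16535 + 41742) = -324481/(10*690203971/16535) = -324481/10*16535/690203971 = -1073058667/1380407942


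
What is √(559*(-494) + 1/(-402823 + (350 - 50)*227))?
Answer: I*√30939256102601157/334723 ≈ 525.5*I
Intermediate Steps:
√(559*(-494) + 1/(-402823 + (350 - 50)*227)) = √(-276146 + 1/(-402823 + 300*227)) = √(-276146 + 1/(-402823 + 68100)) = √(-276146 + 1/(-334723)) = √(-276146 - 1/334723) = √(-92432417559/334723) = I*√30939256102601157/334723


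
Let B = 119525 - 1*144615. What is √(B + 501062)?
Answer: 2*√118993 ≈ 689.91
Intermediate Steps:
B = -25090 (B = 119525 - 144615 = -25090)
√(B + 501062) = √(-25090 + 501062) = √475972 = 2*√118993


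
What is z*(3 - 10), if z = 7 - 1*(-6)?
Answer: -91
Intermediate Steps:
z = 13 (z = 7 + 6 = 13)
z*(3 - 10) = 13*(3 - 10) = 13*(-7) = -91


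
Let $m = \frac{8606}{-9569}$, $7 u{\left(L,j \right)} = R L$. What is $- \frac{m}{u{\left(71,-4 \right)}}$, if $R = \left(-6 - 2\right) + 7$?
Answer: $- \frac{8606}{97057} \approx -0.08867$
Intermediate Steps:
$R = -1$ ($R = -8 + 7 = -1$)
$u{\left(L,j \right)} = - \frac{L}{7}$ ($u{\left(L,j \right)} = \frac{\left(-1\right) L}{7} = - \frac{L}{7}$)
$m = - \frac{8606}{9569}$ ($m = 8606 \left(- \frac{1}{9569}\right) = - \frac{8606}{9569} \approx -0.89936$)
$- \frac{m}{u{\left(71,-4 \right)}} = - \frac{-8606}{9569 \left(\left(- \frac{1}{7}\right) 71\right)} = - \frac{-8606}{9569 \left(- \frac{71}{7}\right)} = - \frac{\left(-8606\right) \left(-7\right)}{9569 \cdot 71} = \left(-1\right) \frac{8606}{97057} = - \frac{8606}{97057}$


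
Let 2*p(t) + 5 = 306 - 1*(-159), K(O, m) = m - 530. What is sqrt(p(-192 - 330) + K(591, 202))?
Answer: 7*I*sqrt(2) ≈ 9.8995*I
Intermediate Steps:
K(O, m) = -530 + m
p(t) = 230 (p(t) = -5/2 + (306 - 1*(-159))/2 = -5/2 + (306 + 159)/2 = -5/2 + (1/2)*465 = -5/2 + 465/2 = 230)
sqrt(p(-192 - 330) + K(591, 202)) = sqrt(230 + (-530 + 202)) = sqrt(230 - 328) = sqrt(-98) = 7*I*sqrt(2)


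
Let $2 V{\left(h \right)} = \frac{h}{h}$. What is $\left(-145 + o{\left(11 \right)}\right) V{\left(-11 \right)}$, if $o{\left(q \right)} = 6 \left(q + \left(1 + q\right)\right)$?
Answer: $- \frac{7}{2} \approx -3.5$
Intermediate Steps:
$V{\left(h \right)} = \frac{1}{2}$ ($V{\left(h \right)} = \frac{h \frac{1}{h}}{2} = \frac{1}{2} \cdot 1 = \frac{1}{2}$)
$o{\left(q \right)} = 6 + 12 q$ ($o{\left(q \right)} = 6 \left(1 + 2 q\right) = 6 + 12 q$)
$\left(-145 + o{\left(11 \right)}\right) V{\left(-11 \right)} = \left(-145 + \left(6 + 12 \cdot 11\right)\right) \frac{1}{2} = \left(-145 + \left(6 + 132\right)\right) \frac{1}{2} = \left(-145 + 138\right) \frac{1}{2} = \left(-7\right) \frac{1}{2} = - \frac{7}{2}$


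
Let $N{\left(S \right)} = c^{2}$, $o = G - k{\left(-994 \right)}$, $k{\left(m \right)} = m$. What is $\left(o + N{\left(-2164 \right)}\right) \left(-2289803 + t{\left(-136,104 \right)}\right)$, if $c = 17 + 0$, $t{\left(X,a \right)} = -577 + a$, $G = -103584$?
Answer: $234297525076$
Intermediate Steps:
$o = -102590$ ($o = -103584 - -994 = -103584 + 994 = -102590$)
$c = 17$
$N{\left(S \right)} = 289$ ($N{\left(S \right)} = 17^{2} = 289$)
$\left(o + N{\left(-2164 \right)}\right) \left(-2289803 + t{\left(-136,104 \right)}\right) = \left(-102590 + 289\right) \left(-2289803 + \left(-577 + 104\right)\right) = - 102301 \left(-2289803 - 473\right) = \left(-102301\right) \left(-2290276\right) = 234297525076$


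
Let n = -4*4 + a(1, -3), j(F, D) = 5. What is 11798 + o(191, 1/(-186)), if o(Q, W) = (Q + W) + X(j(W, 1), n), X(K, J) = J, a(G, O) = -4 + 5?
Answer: 2227163/186 ≈ 11974.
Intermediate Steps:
a(G, O) = 1
n = -15 (n = -4*4 + 1 = -16 + 1 = -15)
o(Q, W) = -15 + Q + W (o(Q, W) = (Q + W) - 15 = -15 + Q + W)
11798 + o(191, 1/(-186)) = 11798 + (-15 + 191 + 1/(-186)) = 11798 + (-15 + 191 - 1/186) = 11798 + 32735/186 = 2227163/186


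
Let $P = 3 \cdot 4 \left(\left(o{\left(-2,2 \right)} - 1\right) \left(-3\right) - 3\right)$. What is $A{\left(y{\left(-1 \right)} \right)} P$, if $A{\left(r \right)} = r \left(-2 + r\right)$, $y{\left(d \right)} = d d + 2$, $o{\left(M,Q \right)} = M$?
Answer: $216$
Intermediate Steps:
$y{\left(d \right)} = 2 + d^{2}$ ($y{\left(d \right)} = d^{2} + 2 = 2 + d^{2}$)
$P = 72$ ($P = 3 \cdot 4 \left(\left(-2 - 1\right) \left(-3\right) - 3\right) = 12 \left(\left(-3\right) \left(-3\right) - 3\right) = 12 \left(9 - 3\right) = 12 \cdot 6 = 72$)
$A{\left(y{\left(-1 \right)} \right)} P = \left(2 + \left(-1\right)^{2}\right) \left(-2 + \left(2 + \left(-1\right)^{2}\right)\right) 72 = \left(2 + 1\right) \left(-2 + \left(2 + 1\right)\right) 72 = 3 \left(-2 + 3\right) 72 = 3 \cdot 1 \cdot 72 = 3 \cdot 72 = 216$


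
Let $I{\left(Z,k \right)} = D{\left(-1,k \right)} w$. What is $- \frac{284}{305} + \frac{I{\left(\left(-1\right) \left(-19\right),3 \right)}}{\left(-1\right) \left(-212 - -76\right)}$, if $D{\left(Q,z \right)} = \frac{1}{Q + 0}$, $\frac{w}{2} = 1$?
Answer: $- \frac{19617}{20740} \approx -0.94585$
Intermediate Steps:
$w = 2$ ($w = 2 \cdot 1 = 2$)
$D{\left(Q,z \right)} = \frac{1}{Q}$
$I{\left(Z,k \right)} = -2$ ($I{\left(Z,k \right)} = \frac{1}{-1} \cdot 2 = \left(-1\right) 2 = -2$)
$- \frac{284}{305} + \frac{I{\left(\left(-1\right) \left(-19\right),3 \right)}}{\left(-1\right) \left(-212 - -76\right)} = - \frac{284}{305} - \frac{2}{\left(-1\right) \left(-212 - -76\right)} = \left(-284\right) \frac{1}{305} - \frac{2}{\left(-1\right) \left(-212 + 76\right)} = - \frac{284}{305} - \frac{2}{\left(-1\right) \left(-136\right)} = - \frac{284}{305} - \frac{2}{136} = - \frac{284}{305} - \frac{1}{68} = - \frac{19617}{20740}$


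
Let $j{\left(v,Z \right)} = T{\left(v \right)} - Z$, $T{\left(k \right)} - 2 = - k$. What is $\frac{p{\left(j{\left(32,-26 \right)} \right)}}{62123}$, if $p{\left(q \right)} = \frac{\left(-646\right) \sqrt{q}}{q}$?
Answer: $\frac{323 i}{62123} \approx 0.0051994 i$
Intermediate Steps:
$T{\left(k \right)} = 2 - k$
$j{\left(v,Z \right)} = 2 - Z - v$ ($j{\left(v,Z \right)} = \left(2 - v\right) - Z = 2 - Z - v$)
$p{\left(q \right)} = - \frac{646}{\sqrt{q}}$
$\frac{p{\left(j{\left(32,-26 \right)} \right)}}{62123} = \frac{\left(-646\right) \frac{1}{\sqrt{2 - -26 - 32}}}{62123} = - \frac{646}{\sqrt{2 + 26 - 32}} \cdot \frac{1}{62123} = - \frac{646}{2 i} \frac{1}{62123} = - 646 \left(- \frac{i}{2}\right) \frac{1}{62123} = 323 i \frac{1}{62123} = \frac{323 i}{62123}$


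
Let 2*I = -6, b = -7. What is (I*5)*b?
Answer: 105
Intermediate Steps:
I = -3 (I = (1/2)*(-6) = -3)
(I*5)*b = -3*5*(-7) = -15*(-7) = 105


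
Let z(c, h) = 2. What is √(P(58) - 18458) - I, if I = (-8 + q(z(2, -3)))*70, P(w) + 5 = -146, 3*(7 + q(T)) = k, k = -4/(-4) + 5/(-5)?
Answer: 1050 + I*√18609 ≈ 1050.0 + 136.41*I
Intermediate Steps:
k = 0 (k = -4*(-¼) + 5*(-⅕) = 1 - 1 = 0)
q(T) = -7 (q(T) = -7 + (⅓)*0 = -7 + 0 = -7)
P(w) = -151 (P(w) = -5 - 146 = -151)
I = -1050 (I = (-8 - 7)*70 = -15*70 = -1050)
√(P(58) - 18458) - I = √(-151 - 18458) - 1*(-1050) = √(-18609) + 1050 = I*√18609 + 1050 = 1050 + I*√18609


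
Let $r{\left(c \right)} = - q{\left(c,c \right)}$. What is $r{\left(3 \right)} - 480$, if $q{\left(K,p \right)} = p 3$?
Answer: $-489$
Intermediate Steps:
$q{\left(K,p \right)} = 3 p$
$r{\left(c \right)} = - 3 c$
$r{\left(3 \right)} - 480 = \left(-3\right) 3 - 480 = -9 - 480 = -489$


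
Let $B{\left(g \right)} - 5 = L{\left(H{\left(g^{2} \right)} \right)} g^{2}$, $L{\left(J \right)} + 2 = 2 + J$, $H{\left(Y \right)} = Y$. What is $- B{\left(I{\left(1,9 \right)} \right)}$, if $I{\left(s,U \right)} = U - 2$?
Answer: $-2406$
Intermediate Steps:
$L{\left(J \right)} = J$ ($L{\left(J \right)} = -2 + \left(2 + J\right) = J$)
$I{\left(s,U \right)} = -2 + U$
$B{\left(g \right)} = 5 + g^{4}$ ($B{\left(g \right)} = 5 + g^{2} g^{2} = 5 + g^{4}$)
$- B{\left(I{\left(1,9 \right)} \right)} = - (5 + \left(-2 + 9\right)^{4}) = - (5 + 7^{4}) = - (5 + 2401) = \left(-1\right) 2406 = -2406$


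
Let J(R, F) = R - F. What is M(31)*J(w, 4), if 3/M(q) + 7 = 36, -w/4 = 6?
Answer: -84/29 ≈ -2.8966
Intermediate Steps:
w = -24 (w = -4*6 = -24)
M(q) = 3/29 (M(q) = 3/(-7 + 36) = 3/29)
M(31)*J(w, 4) = 3*(-24 - 1*4)/29 = 3*(-24 - 4)/29 = (3/29)*(-28) = -84/29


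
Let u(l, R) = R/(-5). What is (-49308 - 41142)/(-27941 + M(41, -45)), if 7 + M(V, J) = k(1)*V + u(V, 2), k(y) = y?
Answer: 452250/139537 ≈ 3.2411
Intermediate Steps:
u(l, R) = -R/5 (u(l, R) = R*(-⅕) = -R/5)
M(V, J) = -37/5 + V (M(V, J) = -7 + (1*V - ⅕*2) = -7 + (V - ⅖) = -7 + (-⅖ + V) = -37/5 + V)
(-49308 - 41142)/(-27941 + M(41, -45)) = (-49308 - 41142)/(-27941 + (-37/5 + 41)) = -90450/(-27941 + 168/5) = -90450/(-139537/5) = -90450*(-5/139537) = 452250/139537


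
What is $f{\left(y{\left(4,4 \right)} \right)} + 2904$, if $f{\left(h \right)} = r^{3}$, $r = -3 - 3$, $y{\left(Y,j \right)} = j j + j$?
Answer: $2688$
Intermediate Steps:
$y{\left(Y,j \right)} = j + j^{2}$ ($y{\left(Y,j \right)} = j^{2} + j = j + j^{2}$)
$r = -6$ ($r = -3 - 3 = -6$)
$f{\left(h \right)} = -216$ ($f{\left(h \right)} = \left(-6\right)^{3} = -216$)
$f{\left(y{\left(4,4 \right)} \right)} + 2904 = -216 + 2904 = 2688$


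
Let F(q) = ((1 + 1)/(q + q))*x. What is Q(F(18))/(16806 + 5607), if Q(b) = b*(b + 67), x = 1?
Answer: 1207/7261812 ≈ 0.00016621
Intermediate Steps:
F(q) = 1/q (F(q) = ((1 + 1)/(q + q))*1 = (2/((2*q)))*1 = (2*(1/(2*q)))*1 = 1/q)
Q(b) = b*(67 + b)
Q(F(18))/(16806 + 5607) = ((67 + 1/18)/18)/(16806 + 5607) = ((67 + 1/18)/18)/22413 = ((1/18)*(1207/18))*(1/22413) = (1207/324)*(1/22413) = 1207/7261812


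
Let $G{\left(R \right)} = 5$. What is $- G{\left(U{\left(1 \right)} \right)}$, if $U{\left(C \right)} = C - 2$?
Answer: $-5$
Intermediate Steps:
$U{\left(C \right)} = -2 + C$
$- G{\left(U{\left(1 \right)} \right)} = \left(-1\right) 5 = -5$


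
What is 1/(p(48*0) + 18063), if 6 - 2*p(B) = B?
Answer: 1/18066 ≈ 5.5353e-5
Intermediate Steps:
p(B) = 3 - B/2
1/(p(48*0) + 18063) = 1/((3 - 24*0) + 18063) = 1/((3 - ½*0) + 18063) = 1/((3 + 0) + 18063) = 1/(3 + 18063) = 1/18066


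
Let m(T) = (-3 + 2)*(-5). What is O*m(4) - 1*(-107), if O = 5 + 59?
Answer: 427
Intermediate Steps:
O = 64
m(T) = 5 (m(T) = -1*(-5) = 5)
O*m(4) - 1*(-107) = 64*5 - 1*(-107) = 320 + 107 = 427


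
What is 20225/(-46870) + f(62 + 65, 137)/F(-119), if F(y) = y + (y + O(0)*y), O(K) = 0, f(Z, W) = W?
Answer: -561737/557753 ≈ -1.0071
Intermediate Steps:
F(y) = 2*y (F(y) = y + (y + 0*y) = y + (y + 0) = y + y = 2*y)
20225/(-46870) + f(62 + 65, 137)/F(-119) = 20225/(-46870) + 137/((2*(-119))) = 20225*(-1/46870) + 137/(-238) = -4045/9374 + 137*(-1/238) = -4045/9374 - 137/238 = -561737/557753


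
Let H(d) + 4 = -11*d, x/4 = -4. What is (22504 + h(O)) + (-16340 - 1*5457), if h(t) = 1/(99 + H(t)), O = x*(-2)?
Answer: 181698/257 ≈ 707.00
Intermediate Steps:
x = -16 (x = 4*(-4) = -16)
H(d) = -4 - 11*d
O = 32 (O = -16*(-2) = 32)
h(t) = 1/(95 - 11*t) (h(t) = 1/(99 + (-4 - 11*t)) = 1/(95 - 11*t))
(22504 + h(O)) + (-16340 - 1*5457) = (22504 - 1/(-95 + 11*32)) + (-16340 - 1*5457) = (22504 - 1/(-95 + 352)) + (-16340 - 5457) = (22504 - 1/257) - 21797 = 5783527/257 - 21797 = 181698/257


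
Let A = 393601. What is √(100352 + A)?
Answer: √493953 ≈ 702.82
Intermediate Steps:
√(100352 + A) = √(100352 + 393601) = √493953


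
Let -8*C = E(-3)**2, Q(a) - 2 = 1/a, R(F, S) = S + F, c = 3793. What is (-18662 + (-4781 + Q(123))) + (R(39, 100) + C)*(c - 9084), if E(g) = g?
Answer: -740890615/984 ≈ -7.5294e+5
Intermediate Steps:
R(F, S) = F + S
Q(a) = 2 + 1/a
C = -9/8 (C = -1/8*(-3)**2 = -1/8*9 = -9/8 ≈ -1.1250)
(-18662 + (-4781 + Q(123))) + (R(39, 100) + C)*(c - 9084) = (-18662 + (-4781 + (2 + 1/123))) + ((39 + 100) - 9/8)*(3793 - 9084) = (-18662 + (-4781 + (2 + 1/123))) + (139 - 9/8)*(-5291) = (-18662 + (-4781 + 247/123)) + (1103/8)*(-5291) = (-18662 - 587816/123) - 5835973/8 = -2883242/123 - 5835973/8 = -740890615/984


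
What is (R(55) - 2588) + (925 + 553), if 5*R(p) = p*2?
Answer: -1088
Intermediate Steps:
R(p) = 2*p/5 (R(p) = (p*2)/5 = (2*p)/5 = 2*p/5)
(R(55) - 2588) + (925 + 553) = ((⅖)*55 - 2588) + (925 + 553) = (22 - 2588) + 1478 = -2566 + 1478 = -1088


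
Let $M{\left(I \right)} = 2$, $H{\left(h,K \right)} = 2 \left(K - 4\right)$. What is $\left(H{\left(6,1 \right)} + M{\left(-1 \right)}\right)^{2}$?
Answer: $16$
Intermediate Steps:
$H{\left(h,K \right)} = -8 + 2 K$ ($H{\left(h,K \right)} = 2 \left(-4 + K\right) = -8 + 2 K$)
$\left(H{\left(6,1 \right)} + M{\left(-1 \right)}\right)^{2} = \left(\left(-8 + 2 \cdot 1\right) + 2\right)^{2} = \left(\left(-8 + 2\right) + 2\right)^{2} = \left(-6 + 2\right)^{2} = \left(-4\right)^{2} = 16$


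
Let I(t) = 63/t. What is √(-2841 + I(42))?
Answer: 3*I*√1262/2 ≈ 53.287*I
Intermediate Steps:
√(-2841 + I(42)) = √(-2841 + 63/42) = √(-2841 + 63*(1/42)) = √(-2841 + 3/2) = √(-5679/2) = 3*I*√1262/2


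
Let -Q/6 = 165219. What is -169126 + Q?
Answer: -1160440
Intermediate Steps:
Q = -991314 (Q = -6*165219 = -991314)
-169126 + Q = -169126 - 991314 = -1160440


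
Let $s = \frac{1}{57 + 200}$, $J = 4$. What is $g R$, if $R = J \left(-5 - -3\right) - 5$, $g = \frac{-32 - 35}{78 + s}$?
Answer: $\frac{223847}{20047} \approx 11.166$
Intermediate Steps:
$s = \frac{1}{257} \approx 0.0038911$
$g = - \frac{17219}{20047}$ ($g = \frac{-32 - 35}{78 + \frac{1}{257}} = - \frac{67}{\frac{20047}{257}} = \left(-67\right) \frac{257}{20047} = - \frac{17219}{20047} \approx -0.85893$)
$R = -13$ ($R = 4 \left(-5 - -3\right) - 5 = 4 \left(-5 + 3\right) - 5 = 4 \left(-2\right) - 5 = -8 - 5 = -13$)
$g R = \left(- \frac{17219}{20047}\right) \left(-13\right) = \frac{223847}{20047}$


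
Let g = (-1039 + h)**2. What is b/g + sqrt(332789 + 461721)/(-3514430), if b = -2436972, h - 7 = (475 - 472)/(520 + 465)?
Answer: -788137052900/344435603763 - sqrt(794510)/3514430 ≈ -2.2885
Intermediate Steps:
h = 6898/985 (h = 7 + (475 - 472)/(520 + 465) = 7 + 3/985 = 6898/985 ≈ 7.0030)
g = 1033306811289/970225 (g = (-1039 + 6898/985)**2 = (-1016517/985)**2 = 1033306811289/970225 ≈ 1.0650e+6)
b/g + sqrt(332789 + 461721)/(-3514430) = -2436972/1033306811289/970225 + sqrt(332789 + 461721)/(-3514430) = -2436972*970225/1033306811289 + sqrt(794510)*(-1/3514430) = -788137052900/344435603763 - sqrt(794510)/3514430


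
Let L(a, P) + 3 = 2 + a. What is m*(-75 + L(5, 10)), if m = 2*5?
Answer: -710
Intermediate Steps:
L(a, P) = -1 + a (L(a, P) = -3 + (2 + a) = -1 + a)
m = 10
m*(-75 + L(5, 10)) = 10*(-75 + (-1 + 5)) = 10*(-75 + 4) = 10*(-71) = -710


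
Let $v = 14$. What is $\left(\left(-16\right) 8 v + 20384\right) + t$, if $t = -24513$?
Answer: $-5921$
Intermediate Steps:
$\left(\left(-16\right) 8 v + 20384\right) + t = \left(\left(-16\right) 8 \cdot 14 + 20384\right) - 24513 = \left(\left(-128\right) 14 + 20384\right) - 24513 = \left(-1792 + 20384\right) - 24513 = 18592 - 24513 = -5921$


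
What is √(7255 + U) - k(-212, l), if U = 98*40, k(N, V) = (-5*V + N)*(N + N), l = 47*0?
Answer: -89888 + 5*√447 ≈ -89782.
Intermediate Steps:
l = 0
k(N, V) = 2*N*(N - 5*V) (k(N, V) = (N - 5*V)*(2*N) = 2*N*(N - 5*V))
U = 3920
√(7255 + U) - k(-212, l) = √(7255 + 3920) - 2*(-212)*(-212 - 5*0) = √11175 - 2*(-212)*(-212 + 0) = 5*√447 - 2*(-212)*(-212) = 5*√447 - 1*89888 = 5*√447 - 89888 = -89888 + 5*√447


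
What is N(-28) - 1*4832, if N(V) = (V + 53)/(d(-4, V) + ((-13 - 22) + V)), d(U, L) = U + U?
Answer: -343097/71 ≈ -4832.4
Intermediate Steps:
d(U, L) = 2*U
N(V) = (53 + V)/(-43 + V) (N(V) = (V + 53)/(2*(-4) + ((-13 - 22) + V)) = (53 + V)/(-8 + (-35 + V)) = (53 + V)/(-43 + V))
N(-28) - 1*4832 = (53 - 28)/(-43 - 28) - 1*4832 = 25/(-71) - 4832 = -1/71*25 - 4832 = -25/71 - 4832 = -343097/71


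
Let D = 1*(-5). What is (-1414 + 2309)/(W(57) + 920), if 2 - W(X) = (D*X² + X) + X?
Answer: 895/17053 ≈ 0.052483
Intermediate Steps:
D = -5
W(X) = 2 - 2*X + 5*X² (W(X) = 2 - ((-5*X² + X) + X) = 2 - ((X - 5*X²) + X) = 2 - (-5*X² + 2*X) = 2 + (-2*X + 5*X²) = 2 - 2*X + 5*X²)
(-1414 + 2309)/(W(57) + 920) = (-1414 + 2309)/((2 - 2*57 + 5*57²) + 920) = 895/((2 - 114 + 5*3249) + 920) = 895/((2 - 114 + 16245) + 920) = 895/(16133 + 920) = 895/17053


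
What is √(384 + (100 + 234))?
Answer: √718 ≈ 26.796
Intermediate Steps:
√(384 + (100 + 234)) = √(384 + 334) = √718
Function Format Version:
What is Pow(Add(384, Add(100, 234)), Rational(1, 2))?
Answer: Pow(718, Rational(1, 2)) ≈ 26.796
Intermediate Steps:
Pow(Add(384, Add(100, 234)), Rational(1, 2)) = Pow(Add(384, 334), Rational(1, 2)) = Pow(718, Rational(1, 2))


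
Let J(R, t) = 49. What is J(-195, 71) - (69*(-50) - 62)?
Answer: 3561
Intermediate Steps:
J(-195, 71) - (69*(-50) - 62) = 49 - (69*(-50) - 62) = 49 - (-3450 - 62) = 49 - 1*(-3512) = 49 + 3512 = 3561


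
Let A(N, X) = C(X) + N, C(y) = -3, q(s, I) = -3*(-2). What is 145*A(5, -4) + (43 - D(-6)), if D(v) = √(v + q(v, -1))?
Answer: 333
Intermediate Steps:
q(s, I) = 6
A(N, X) = -3 + N
D(v) = √(6 + v) (D(v) = √(v + 6) = √(6 + v))
145*A(5, -4) + (43 - D(-6)) = 145*(-3 + 5) + (43 - √(6 - 6)) = 145*2 + (43 - √0) = 290 + (43 - 1*0) = 290 + (43 + 0) = 290 + 43 = 333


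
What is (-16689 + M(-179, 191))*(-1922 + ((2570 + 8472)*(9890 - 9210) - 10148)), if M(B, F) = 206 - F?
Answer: -124996474260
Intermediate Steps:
(-16689 + M(-179, 191))*(-1922 + ((2570 + 8472)*(9890 - 9210) - 10148)) = (-16689 + (206 - 1*191))*(-1922 + ((2570 + 8472)*(9890 - 9210) - 10148)) = (-16689 + (206 - 191))*(-1922 + (11042*680 - 10148)) = (-16689 + 15)*(-1922 + (7508560 - 10148)) = -16674*(-1922 + 7498412) = -16674*7496490 = -124996474260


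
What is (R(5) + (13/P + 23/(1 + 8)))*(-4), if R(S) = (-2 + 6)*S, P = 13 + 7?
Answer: -4177/45 ≈ -92.822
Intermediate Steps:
P = 20
R(S) = 4*S
(R(5) + (13/P + 23/(1 + 8)))*(-4) = (4*5 + (13/20 + 23/(1 + 8)))*(-4) = (20 + (13*(1/20) + 23/9))*(-4) = (20 + (13/20 + 23*(1/9)))*(-4) = (20 + (13/20 + 23/9))*(-4) = (20 + 577/180)*(-4) = (4177/180)*(-4) = -4177/45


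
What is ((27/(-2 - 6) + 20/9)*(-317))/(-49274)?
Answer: -26311/3547728 ≈ -0.0074163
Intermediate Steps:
((27/(-2 - 6) + 20/9)*(-317))/(-49274) = ((27/(-8) + 20*(1/9))*(-317))*(-1/49274) = ((27*(-1/8) + 20/9)*(-317))*(-1/49274) = ((-27/8 + 20/9)*(-317))*(-1/49274) = -83/72*(-317)*(-1/49274) = (26311/72)*(-1/49274) = -26311/3547728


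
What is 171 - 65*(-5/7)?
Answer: 1522/7 ≈ 217.43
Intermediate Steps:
171 - 65*(-5/7) = 171 - 65*(-5*⅐) = 171 - 65*(-5)/7 = 171 - 1*(-325/7) = 171 + 325/7 = 1522/7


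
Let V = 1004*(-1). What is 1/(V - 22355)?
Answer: -1/23359 ≈ -4.2810e-5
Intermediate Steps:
V = -1004
1/(V - 22355) = 1/(-1004 - 22355) = 1/(-23359) = -1/23359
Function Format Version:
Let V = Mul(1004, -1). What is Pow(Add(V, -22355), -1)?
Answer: Rational(-1, 23359) ≈ -4.2810e-5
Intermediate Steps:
V = -1004
Pow(Add(V, -22355), -1) = Pow(Add(-1004, -22355), -1) = Pow(-23359, -1) = Rational(-1, 23359)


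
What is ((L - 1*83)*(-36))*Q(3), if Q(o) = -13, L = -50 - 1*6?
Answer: -65052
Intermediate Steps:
L = -56 (L = -50 - 6 = -56)
((L - 1*83)*(-36))*Q(3) = ((-56 - 1*83)*(-36))*(-13) = ((-56 - 83)*(-36))*(-13) = -139*(-36)*(-13) = 5004*(-13) = -65052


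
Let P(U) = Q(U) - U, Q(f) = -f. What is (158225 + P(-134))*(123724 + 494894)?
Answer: 98046622674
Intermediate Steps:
P(U) = -2*U (P(U) = -U - U = -2*U)
(158225 + P(-134))*(123724 + 494894) = (158225 - 2*(-134))*(123724 + 494894) = (158225 + 268)*618618 = 158493*618618 = 98046622674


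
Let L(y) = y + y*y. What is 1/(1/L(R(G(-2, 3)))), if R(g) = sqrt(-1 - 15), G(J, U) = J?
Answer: -16 + 4*I ≈ -16.0 + 4.0*I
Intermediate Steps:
R(g) = 4*I (R(g) = sqrt(-16) = 4*I)
L(y) = y + y**2
1/(1/L(R(G(-2, 3)))) = 1/(1/((4*I)*(1 + 4*I))) = 1/(1/(4*I*(1 + 4*I))) = 1/(-I*(1 - 4*I)/68) = 4*I*(1 + 4*I)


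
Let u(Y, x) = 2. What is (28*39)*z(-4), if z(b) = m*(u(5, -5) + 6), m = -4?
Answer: -34944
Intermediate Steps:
z(b) = -32 (z(b) = -4*(2 + 6) = -4*8 = -32)
(28*39)*z(-4) = (28*39)*(-32) = 1092*(-32) = -34944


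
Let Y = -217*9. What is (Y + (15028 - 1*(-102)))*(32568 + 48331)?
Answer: 1066006123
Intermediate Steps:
Y = -1953
(Y + (15028 - 1*(-102)))*(32568 + 48331) = (-1953 + (15028 - 1*(-102)))*(32568 + 48331) = (-1953 + (15028 + 102))*80899 = (-1953 + 15130)*80899 = 13177*80899 = 1066006123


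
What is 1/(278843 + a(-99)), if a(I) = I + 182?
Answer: 1/278926 ≈ 3.5852e-6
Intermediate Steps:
a(I) = 182 + I
1/(278843 + a(-99)) = 1/(278843 + (182 - 99)) = 1/(278843 + 83) = 1/278926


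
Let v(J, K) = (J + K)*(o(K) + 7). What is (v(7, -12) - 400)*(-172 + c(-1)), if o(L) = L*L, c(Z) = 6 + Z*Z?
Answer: 190575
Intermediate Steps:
c(Z) = 6 + Z²
o(L) = L²
v(J, K) = (7 + K²)*(J + K) (v(J, K) = (J + K)*(K² + 7) = (J + K)*(7 + K²) = (7 + K²)*(J + K))
(v(7, -12) - 400)*(-172 + c(-1)) = (((-12)³ + 7*7 + 7*(-12) + 7*(-12)²) - 400)*(-172 + (6 + (-1)²)) = ((-1728 + 49 - 84 + 7*144) - 400)*(-172 + (6 + 1)) = ((-1728 + 49 - 84 + 1008) - 400)*(-172 + 7) = (-755 - 400)*(-165) = -1155*(-165) = 190575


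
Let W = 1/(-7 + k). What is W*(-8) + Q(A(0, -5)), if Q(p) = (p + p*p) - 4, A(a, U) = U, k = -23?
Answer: 244/15 ≈ 16.267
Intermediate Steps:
W = -1/30 (W = 1/(-7 - 23) = 1/(-30) = -1/30 ≈ -0.033333)
Q(p) = -4 + p + p**2 (Q(p) = (p + p**2) - 4 = -4 + p + p**2)
W*(-8) + Q(A(0, -5)) = -1/30*(-8) + (-4 - 5 + (-5)**2) = 4/15 + (-4 - 5 + 25) = 4/15 + 16 = 244/15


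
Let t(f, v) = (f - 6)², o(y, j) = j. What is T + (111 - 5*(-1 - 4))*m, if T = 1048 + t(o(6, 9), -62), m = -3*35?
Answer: -13223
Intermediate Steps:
m = -105
t(f, v) = (-6 + f)²
T = 1057 (T = 1048 + (-6 + 9)² = 1048 + 3² = 1048 + 9 = 1057)
T + (111 - 5*(-1 - 4))*m = 1057 + (111 - 5*(-1 - 4))*(-105) = 1057 + (111 - 5*(-5))*(-105) = 1057 + (111 + 25)*(-105) = 1057 + 136*(-105) = 1057 - 14280 = -13223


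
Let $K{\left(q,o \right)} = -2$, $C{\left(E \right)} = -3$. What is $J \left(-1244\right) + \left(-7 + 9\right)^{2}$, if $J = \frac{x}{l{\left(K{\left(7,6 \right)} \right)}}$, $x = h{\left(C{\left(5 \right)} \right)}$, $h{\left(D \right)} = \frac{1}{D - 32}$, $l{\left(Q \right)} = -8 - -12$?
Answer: $\frac{451}{35} \approx 12.886$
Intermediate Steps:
$l{\left(Q \right)} = 4$ ($l{\left(Q \right)} = -8 + 12 = 4$)
$h{\left(D \right)} = \frac{1}{-32 + D}$
$x = - \frac{1}{35}$ ($x = \frac{1}{-32 - 3} = \frac{1}{-35} = - \frac{1}{35} \approx -0.028571$)
$J = - \frac{1}{140}$ ($J = - \frac{1}{35 \cdot 4} = \left(- \frac{1}{35}\right) \frac{1}{4} = - \frac{1}{140} \approx -0.0071429$)
$J \left(-1244\right) + \left(-7 + 9\right)^{2} = \left(- \frac{1}{140}\right) \left(-1244\right) + \left(-7 + 9\right)^{2} = \frac{311}{35} + 2^{2} = \frac{311}{35} + 4 = \frac{451}{35}$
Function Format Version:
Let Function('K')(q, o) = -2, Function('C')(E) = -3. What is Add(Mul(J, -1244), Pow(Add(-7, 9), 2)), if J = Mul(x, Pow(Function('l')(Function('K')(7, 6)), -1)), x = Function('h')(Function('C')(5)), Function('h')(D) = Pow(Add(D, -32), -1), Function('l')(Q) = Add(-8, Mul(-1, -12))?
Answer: Rational(451, 35) ≈ 12.886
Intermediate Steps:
Function('l')(Q) = 4 (Function('l')(Q) = Add(-8, 12) = 4)
Function('h')(D) = Pow(Add(-32, D), -1)
x = Rational(-1, 35) (x = Pow(Add(-32, -3), -1) = Pow(-35, -1) = Rational(-1, 35) ≈ -0.028571)
J = Rational(-1, 140) (J = Mul(Rational(-1, 35), Pow(4, -1)) = Mul(Rational(-1, 35), Rational(1, 4)) = Rational(-1, 140) ≈ -0.0071429)
Add(Mul(J, -1244), Pow(Add(-7, 9), 2)) = Add(Mul(Rational(-1, 140), -1244), Pow(Add(-7, 9), 2)) = Add(Rational(311, 35), Pow(2, 2)) = Add(Rational(311, 35), 4) = Rational(451, 35)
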